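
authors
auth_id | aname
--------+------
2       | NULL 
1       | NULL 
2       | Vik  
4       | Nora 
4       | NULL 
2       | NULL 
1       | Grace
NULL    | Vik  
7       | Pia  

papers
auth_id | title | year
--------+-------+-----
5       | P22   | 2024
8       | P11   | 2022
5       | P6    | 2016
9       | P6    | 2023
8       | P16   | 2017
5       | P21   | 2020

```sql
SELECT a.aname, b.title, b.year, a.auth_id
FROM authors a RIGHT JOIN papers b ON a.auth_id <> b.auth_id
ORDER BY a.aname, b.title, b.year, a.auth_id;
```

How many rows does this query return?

RIGHT JOIN keeps every row from `papers`; unmatched rows get NULL for `authors`'s columns.
Matching on a.auth_id <> b.auth_id. A NULL in a compared column never satisfies the condition.
Matched pairs: 48; unmatched b rows kept: 0.
Total: 48 rows.

48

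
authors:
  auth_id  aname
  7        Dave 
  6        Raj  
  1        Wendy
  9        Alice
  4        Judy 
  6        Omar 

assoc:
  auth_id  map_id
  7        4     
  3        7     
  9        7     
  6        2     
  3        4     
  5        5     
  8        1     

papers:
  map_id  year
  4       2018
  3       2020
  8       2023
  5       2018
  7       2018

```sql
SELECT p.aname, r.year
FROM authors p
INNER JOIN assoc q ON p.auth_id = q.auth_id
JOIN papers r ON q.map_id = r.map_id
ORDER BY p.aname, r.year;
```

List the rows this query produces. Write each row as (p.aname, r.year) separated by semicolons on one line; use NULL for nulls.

Evaluate left to right. First `authors p INNER JOIN assoc q` on auth_id: 4 row(s).
Then INNER JOIN `papers r` on map_id: keep only rows whose q.map_id appears in r.

(Alice, 2018); (Dave, 2018)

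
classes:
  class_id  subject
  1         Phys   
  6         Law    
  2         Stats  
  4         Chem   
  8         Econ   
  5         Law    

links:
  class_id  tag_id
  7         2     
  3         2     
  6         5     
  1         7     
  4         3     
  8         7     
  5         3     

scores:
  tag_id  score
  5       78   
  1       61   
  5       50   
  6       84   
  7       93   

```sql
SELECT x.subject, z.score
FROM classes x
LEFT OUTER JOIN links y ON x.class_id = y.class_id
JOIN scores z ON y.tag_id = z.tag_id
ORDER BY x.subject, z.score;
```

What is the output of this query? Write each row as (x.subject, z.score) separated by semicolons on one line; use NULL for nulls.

Joins associate left-to-right: classes LEFT JOIN links on class_id gives 6 intermediate row(s).
Then INNER JOIN `scores z` on tag_id: keep only rows whose y.tag_id appears in z.

(Econ, 93); (Law, 50); (Law, 78); (Phys, 93)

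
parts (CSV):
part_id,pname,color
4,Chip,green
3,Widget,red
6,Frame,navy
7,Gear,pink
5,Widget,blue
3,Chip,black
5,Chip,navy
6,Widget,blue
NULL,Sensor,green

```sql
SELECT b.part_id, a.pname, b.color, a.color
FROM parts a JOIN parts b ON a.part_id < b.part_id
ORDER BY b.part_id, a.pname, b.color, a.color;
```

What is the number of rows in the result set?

INNER JOIN keeps only pairs where the ON condition holds.
Matching on a.part_id < b.part_id. A NULL in a compared column never satisfies the condition.
- a (part_id=4) pairs with 5 row(s) of b.
- a (part_id=3) pairs with 6 row(s) of b.
- a (part_id=6) pairs with 1 row(s) of b.
- a (part_id=7) has no partner → excluded.
- a (part_id=5) pairs with 3 row(s) of b.
- a (part_id=3) pairs with 6 row(s) of b.
- a (part_id=5) pairs with 3 row(s) of b.
- a (part_id=6) pairs with 1 row(s) of b.
- a (part_id=NULL) has no partner → excluded.
Total: 25 rows.

25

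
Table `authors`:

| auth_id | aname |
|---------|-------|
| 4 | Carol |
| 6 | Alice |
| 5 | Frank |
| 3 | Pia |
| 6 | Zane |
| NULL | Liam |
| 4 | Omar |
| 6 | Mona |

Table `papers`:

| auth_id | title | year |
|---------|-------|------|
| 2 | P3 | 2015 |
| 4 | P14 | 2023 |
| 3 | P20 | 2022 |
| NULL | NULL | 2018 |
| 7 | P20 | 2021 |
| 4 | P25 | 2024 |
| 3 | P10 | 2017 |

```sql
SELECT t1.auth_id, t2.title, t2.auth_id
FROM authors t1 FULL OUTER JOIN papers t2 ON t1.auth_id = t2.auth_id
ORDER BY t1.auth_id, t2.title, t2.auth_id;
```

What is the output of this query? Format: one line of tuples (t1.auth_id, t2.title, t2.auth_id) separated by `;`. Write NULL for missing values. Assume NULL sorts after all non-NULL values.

FULL OUTER JOIN keeps every row from both sides; unmatched rows get NULL for the other side's columns.
Matching on t1.auth_id = t2.auth_id. A NULL in a compared column never satisfies the condition.
- auth_id=4: 2 matching t2 row(s), so 2 row(s) emitted.
- auth_id=6: no t2 row matches, row kept with t2 columns NULL.
- auth_id=5: no t2 row matches, row kept with t2 columns NULL.
- auth_id=3: 2 matching t2 row(s), so 2 row(s) emitted.
- auth_id=6: no t2 row matches, row kept with t2 columns NULL.
- auth_id=NULL: no t2 row matches, row kept with t2 columns NULL.
- auth_id=4: 2 matching t2 row(s), so 2 row(s) emitted.
- auth_id=6: no t2 row matches, row kept with t2 columns NULL.
- 3 t2 row(s) had no t1 match → kept, t1 columns NULL.

(3, P10, 3); (3, P20, 3); (4, P14, 4); (4, P14, 4); (4, P25, 4); (4, P25, 4); (5, NULL, NULL); (6, NULL, NULL); (6, NULL, NULL); (6, NULL, NULL); (NULL, P20, 7); (NULL, P3, 2); (NULL, NULL, NULL); (NULL, NULL, NULL)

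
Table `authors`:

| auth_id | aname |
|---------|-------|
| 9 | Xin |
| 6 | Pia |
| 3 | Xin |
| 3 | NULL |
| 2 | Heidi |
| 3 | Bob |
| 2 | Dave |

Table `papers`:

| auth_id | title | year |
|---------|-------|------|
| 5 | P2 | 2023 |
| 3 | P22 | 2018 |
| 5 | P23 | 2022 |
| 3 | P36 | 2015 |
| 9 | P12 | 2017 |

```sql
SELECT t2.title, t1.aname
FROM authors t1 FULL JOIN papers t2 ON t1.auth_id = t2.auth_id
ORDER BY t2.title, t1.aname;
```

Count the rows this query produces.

12

FULL OUTER JOIN keeps every row from both sides; unmatched rows get NULL for the other side's columns.
Matching on t1.auth_id = t2.auth_id.
Matched pairs: 7; unmatched t1 rows kept: 3; unmatched t2 rows kept: 2.
Total: 7 matched + 5 padded = 12 rows.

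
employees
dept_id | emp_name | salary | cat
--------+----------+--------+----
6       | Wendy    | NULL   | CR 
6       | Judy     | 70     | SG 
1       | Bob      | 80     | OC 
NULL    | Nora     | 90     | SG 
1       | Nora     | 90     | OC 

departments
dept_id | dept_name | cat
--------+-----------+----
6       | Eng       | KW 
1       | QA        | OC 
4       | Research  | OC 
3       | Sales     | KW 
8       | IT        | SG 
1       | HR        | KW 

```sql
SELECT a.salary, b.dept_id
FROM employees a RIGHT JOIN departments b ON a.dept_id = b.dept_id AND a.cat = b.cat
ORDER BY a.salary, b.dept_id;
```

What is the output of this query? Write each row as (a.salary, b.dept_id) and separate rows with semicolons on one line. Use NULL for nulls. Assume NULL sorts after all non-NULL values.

(80, 1); (90, 1); (NULL, 1); (NULL, 3); (NULL, 4); (NULL, 6); (NULL, 8)

RIGHT JOIN keeps every row from `departments`; unmatched rows get NULL for `employees`'s columns.
Matching on a.dept_id = b.dept_id AND a.cat = b.cat. A NULL in a compared column never satisfies the condition.
- a[0] dept_id=6, cat=CR → no match.
- a[1] dept_id=6, cat=SG → no match.
- a[2] dept_id=1, cat=OC → 1 match(es) in b → 1 row(s).
- a[3] dept_id=NULL, cat=SG → no match.
- a[4] dept_id=1, cat=OC → 1 match(es) in b → 1 row(s).
- plus 5 unmatched b row(s), each kept with NULL a columns.
After projecting and ordering:
a.salary | b.dept_id
80 | 1
90 | 1
NULL | 1
NULL | 3
NULL | 4
NULL | 6
NULL | 8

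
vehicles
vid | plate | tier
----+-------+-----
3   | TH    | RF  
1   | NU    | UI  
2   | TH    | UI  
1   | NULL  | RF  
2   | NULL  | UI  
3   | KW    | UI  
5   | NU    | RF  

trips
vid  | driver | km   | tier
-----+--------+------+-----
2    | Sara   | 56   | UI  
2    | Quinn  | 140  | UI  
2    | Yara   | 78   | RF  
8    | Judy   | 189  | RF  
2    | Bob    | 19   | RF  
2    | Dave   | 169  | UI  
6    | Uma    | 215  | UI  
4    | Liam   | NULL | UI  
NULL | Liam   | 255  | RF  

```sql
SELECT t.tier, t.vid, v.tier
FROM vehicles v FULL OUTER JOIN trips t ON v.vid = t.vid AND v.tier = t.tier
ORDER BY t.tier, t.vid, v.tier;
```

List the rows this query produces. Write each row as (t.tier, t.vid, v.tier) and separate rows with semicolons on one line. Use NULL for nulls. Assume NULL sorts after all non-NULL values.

(RF, 2, NULL); (RF, 2, NULL); (RF, 8, NULL); (RF, NULL, NULL); (UI, 2, UI); (UI, 2, UI); (UI, 2, UI); (UI, 2, UI); (UI, 2, UI); (UI, 2, UI); (UI, 4, NULL); (UI, 6, NULL); (NULL, NULL, RF); (NULL, NULL, RF); (NULL, NULL, RF); (NULL, NULL, UI); (NULL, NULL, UI)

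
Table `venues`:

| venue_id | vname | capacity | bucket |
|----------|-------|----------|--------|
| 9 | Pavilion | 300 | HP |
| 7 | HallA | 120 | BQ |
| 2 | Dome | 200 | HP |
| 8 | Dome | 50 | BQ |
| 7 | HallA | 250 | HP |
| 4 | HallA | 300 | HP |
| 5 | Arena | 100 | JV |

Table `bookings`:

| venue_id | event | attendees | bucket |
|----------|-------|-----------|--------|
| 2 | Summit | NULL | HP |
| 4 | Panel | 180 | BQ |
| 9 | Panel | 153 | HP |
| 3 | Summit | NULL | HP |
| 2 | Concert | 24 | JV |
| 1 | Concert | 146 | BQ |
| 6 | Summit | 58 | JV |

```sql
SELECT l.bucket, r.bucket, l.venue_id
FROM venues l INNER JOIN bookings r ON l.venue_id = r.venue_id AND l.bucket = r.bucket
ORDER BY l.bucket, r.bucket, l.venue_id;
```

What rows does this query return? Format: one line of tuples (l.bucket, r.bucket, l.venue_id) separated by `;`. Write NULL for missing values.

(HP, HP, 2); (HP, HP, 9)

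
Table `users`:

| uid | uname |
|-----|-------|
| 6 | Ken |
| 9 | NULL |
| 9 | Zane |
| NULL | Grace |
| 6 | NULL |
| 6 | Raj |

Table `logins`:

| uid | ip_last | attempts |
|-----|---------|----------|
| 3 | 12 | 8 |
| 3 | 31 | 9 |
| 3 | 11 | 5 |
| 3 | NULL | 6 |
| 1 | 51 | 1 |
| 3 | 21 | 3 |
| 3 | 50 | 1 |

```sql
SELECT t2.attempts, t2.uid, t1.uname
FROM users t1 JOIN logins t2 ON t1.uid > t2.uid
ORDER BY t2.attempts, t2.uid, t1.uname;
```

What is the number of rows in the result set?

35

INNER JOIN keeps only pairs where the ON condition holds.
Matching on t1.uid > t2.uid. A NULL in a compared column never satisfies the condition.
Matched pairs: 35.
Total: 35 rows.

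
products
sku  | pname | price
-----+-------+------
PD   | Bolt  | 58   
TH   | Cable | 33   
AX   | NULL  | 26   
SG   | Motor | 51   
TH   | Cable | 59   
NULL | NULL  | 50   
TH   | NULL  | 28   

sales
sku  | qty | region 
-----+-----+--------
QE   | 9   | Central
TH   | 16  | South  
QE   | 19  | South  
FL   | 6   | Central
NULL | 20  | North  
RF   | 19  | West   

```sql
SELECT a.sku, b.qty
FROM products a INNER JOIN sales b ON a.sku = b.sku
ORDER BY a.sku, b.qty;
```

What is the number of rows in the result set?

3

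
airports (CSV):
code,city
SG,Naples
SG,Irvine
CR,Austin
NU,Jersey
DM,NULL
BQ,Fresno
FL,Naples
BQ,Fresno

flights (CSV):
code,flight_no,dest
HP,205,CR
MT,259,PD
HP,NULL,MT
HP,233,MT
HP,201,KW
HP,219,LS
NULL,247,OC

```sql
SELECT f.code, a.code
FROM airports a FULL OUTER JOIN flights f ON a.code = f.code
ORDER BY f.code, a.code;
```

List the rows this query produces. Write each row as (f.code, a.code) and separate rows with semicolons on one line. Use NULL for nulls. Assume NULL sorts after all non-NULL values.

(HP, NULL); (HP, NULL); (HP, NULL); (HP, NULL); (HP, NULL); (MT, NULL); (NULL, BQ); (NULL, BQ); (NULL, CR); (NULL, DM); (NULL, FL); (NULL, NU); (NULL, SG); (NULL, SG); (NULL, NULL)

FULL OUTER JOIN keeps every row from both sides; unmatched rows get NULL for the other side's columns.
Matching on a.code = f.code. A NULL in a compared column never satisfies the condition.
Matched pairs: 0; unmatched a rows kept: 8; unmatched f rows kept: 7.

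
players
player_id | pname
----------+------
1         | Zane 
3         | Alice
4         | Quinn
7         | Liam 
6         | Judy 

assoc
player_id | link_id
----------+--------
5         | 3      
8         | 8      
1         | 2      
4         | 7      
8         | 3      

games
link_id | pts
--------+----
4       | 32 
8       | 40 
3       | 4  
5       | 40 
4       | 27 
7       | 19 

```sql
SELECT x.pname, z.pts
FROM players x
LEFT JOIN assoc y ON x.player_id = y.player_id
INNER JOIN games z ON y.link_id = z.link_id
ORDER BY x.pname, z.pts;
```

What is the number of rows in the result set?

Joins associate left-to-right: players LEFT JOIN assoc on player_id gives 5 intermediate row(s).
Then INNER JOIN `games z` on link_id: keep only rows whose y.link_id appears in z.
Result: 1 row(s).

1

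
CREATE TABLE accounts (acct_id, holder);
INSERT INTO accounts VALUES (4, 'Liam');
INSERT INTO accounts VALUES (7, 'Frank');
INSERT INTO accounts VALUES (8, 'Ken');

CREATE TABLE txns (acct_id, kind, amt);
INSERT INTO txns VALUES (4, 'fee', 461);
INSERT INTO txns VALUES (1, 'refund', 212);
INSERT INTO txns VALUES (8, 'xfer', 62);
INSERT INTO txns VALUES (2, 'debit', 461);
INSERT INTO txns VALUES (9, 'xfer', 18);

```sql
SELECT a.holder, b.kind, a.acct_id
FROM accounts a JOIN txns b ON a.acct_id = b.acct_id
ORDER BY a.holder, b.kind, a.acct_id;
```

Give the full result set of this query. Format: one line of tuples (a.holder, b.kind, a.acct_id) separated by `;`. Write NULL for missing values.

(Ken, xfer, 8); (Liam, fee, 4)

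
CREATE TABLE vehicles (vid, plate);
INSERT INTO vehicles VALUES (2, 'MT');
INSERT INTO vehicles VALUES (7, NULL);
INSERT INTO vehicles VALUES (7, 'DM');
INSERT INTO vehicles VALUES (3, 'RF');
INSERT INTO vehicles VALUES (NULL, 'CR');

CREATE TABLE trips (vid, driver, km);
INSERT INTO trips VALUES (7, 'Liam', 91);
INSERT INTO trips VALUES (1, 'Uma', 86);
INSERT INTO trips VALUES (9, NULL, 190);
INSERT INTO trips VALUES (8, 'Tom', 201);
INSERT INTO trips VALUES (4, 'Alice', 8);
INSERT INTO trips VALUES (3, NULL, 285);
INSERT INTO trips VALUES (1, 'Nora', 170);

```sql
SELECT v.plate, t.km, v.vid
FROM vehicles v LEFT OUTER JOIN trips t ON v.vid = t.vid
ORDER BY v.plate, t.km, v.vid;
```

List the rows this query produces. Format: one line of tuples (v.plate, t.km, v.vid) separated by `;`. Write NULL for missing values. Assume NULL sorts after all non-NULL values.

LEFT JOIN keeps every row from `vehicles`; unmatched rows get NULL for `trips`'s columns.
Matching on v.vid = t.vid. A NULL in a compared column never satisfies the condition.
- v row (vid=2): no match → kept, t columns NULL.
- v row (vid=7): matches 1 t row(s) → 1 output row(s).
- v row (vid=7): matches 1 t row(s) → 1 output row(s).
- v row (vid=3): matches 1 t row(s) → 1 output row(s).
- v row (vid=NULL): no match → kept, t columns NULL.
After projecting and ordering:
v.plate | t.km | v.vid
CR | NULL | NULL
DM | 91 | 7
MT | NULL | 2
RF | 285 | 3
NULL | 91 | 7

(CR, NULL, NULL); (DM, 91, 7); (MT, NULL, 2); (RF, 285, 3); (NULL, 91, 7)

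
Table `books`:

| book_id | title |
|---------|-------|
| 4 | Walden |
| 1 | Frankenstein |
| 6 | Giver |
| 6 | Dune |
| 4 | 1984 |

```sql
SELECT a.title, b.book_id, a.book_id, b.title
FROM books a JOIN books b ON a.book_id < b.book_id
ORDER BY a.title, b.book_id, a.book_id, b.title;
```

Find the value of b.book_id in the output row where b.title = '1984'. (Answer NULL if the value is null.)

INNER JOIN keeps only pairs where the ON condition holds.
Matching on a.book_id < b.book_id.
Matched pairs: 8.

4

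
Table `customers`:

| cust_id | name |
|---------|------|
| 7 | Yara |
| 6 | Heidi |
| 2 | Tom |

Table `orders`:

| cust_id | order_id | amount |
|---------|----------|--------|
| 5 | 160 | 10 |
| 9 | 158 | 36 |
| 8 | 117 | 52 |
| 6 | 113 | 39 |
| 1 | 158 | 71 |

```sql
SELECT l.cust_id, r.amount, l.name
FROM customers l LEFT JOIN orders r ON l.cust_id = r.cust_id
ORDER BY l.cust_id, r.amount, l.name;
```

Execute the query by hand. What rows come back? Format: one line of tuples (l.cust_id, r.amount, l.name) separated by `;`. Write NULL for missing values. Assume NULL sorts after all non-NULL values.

(2, NULL, Tom); (6, 39, Heidi); (7, NULL, Yara)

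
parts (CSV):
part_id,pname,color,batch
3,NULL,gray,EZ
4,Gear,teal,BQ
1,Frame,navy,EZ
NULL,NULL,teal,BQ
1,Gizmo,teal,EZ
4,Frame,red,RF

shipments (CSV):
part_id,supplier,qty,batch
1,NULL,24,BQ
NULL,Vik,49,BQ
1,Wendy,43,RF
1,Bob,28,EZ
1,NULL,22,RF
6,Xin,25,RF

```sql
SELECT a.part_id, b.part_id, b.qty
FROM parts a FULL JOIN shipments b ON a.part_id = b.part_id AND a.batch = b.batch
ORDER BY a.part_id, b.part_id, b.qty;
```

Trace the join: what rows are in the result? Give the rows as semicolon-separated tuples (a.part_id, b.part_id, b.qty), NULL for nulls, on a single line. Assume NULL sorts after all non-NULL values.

(1, 1, 28); (1, 1, 28); (3, NULL, NULL); (4, NULL, NULL); (4, NULL, NULL); (NULL, 1, 22); (NULL, 1, 24); (NULL, 1, 43); (NULL, 6, 25); (NULL, NULL, 49); (NULL, NULL, NULL)

FULL OUTER JOIN keeps every row from both sides; unmatched rows get NULL for the other side's columns.
Matching on a.part_id = b.part_id AND a.batch = b.batch. A NULL in a compared column never satisfies the condition.
- part_id=3, batch=EZ: no b row matches, row kept with b columns NULL.
- part_id=4, batch=BQ: no b row matches, row kept with b columns NULL.
- part_id=1, batch=EZ: 1 matching b row(s), so 1 row(s) emitted.
- part_id=NULL, batch=BQ: no b row matches, row kept with b columns NULL.
- part_id=1, batch=EZ: 1 matching b row(s), so 1 row(s) emitted.
- part_id=4, batch=RF: no b row matches, row kept with b columns NULL.
- 5 b row(s) had no a match → kept, a columns NULL.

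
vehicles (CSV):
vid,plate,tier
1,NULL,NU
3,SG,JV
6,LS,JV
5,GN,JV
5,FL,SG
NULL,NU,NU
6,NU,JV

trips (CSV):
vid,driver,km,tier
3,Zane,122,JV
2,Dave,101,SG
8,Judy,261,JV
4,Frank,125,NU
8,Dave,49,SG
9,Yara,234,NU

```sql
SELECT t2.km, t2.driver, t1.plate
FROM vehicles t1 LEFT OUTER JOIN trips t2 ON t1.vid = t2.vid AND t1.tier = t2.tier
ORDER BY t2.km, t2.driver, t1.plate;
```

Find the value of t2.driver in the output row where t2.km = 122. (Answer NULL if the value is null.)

LEFT JOIN keeps every row from `vehicles`; unmatched rows get NULL for `trips`'s columns.
Matching on t1.vid = t2.vid AND t1.tier = t2.tier. A NULL in a compared column never satisfies the condition.
- t1 (vid=1, tier=NU) has no partner → padded with NULL.
- t1 (vid=3, tier=JV) pairs with 1 row(s) of t2.
- t1 (vid=6, tier=JV) has no partner → padded with NULL.
- t1 (vid=5, tier=JV) has no partner → padded with NULL.
- t1 (vid=5, tier=SG) has no partner → padded with NULL.
- t1 (vid=NULL, tier=NU) has no partner → padded with NULL.
- t1 (vid=6, tier=JV) has no partner → padded with NULL.

Zane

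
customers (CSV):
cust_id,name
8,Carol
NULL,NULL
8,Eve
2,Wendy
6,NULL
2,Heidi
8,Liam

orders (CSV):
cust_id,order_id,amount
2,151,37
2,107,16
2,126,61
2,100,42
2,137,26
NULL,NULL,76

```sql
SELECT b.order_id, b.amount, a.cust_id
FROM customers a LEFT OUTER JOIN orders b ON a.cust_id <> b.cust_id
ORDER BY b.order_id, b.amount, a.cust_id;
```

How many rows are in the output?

23

LEFT JOIN keeps every row from `customers`; unmatched rows get NULL for `orders`'s columns.
Matching on a.cust_id <> b.cust_id. A NULL in a compared column never satisfies the condition.
- a[0] cust_id=8 → 5 match(es) in b → 5 row(s).
- a[1] cust_id=NULL → no match; kept with NULLs on the b side.
- a[2] cust_id=8 → 5 match(es) in b → 5 row(s).
- a[3] cust_id=2 → no match; kept with NULLs on the b side.
- a[4] cust_id=6 → 5 match(es) in b → 5 row(s).
- a[5] cust_id=2 → no match; kept with NULLs on the b side.
- a[6] cust_id=8 → 5 match(es) in b → 5 row(s).
Total: 20 matched + 3 padded = 23 rows.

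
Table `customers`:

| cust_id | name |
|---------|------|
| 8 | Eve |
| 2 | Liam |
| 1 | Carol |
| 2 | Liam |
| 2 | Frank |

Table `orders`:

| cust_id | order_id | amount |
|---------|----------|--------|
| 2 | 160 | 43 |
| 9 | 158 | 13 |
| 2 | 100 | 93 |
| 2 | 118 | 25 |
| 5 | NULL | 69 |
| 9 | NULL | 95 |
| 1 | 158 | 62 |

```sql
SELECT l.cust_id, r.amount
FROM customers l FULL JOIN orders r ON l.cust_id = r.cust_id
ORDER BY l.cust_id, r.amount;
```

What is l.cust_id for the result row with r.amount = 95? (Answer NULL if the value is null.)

NULL

FULL OUTER JOIN keeps every row from both sides; unmatched rows get NULL for the other side's columns.
Matching on l.cust_id = r.cust_id.
- l[0] cust_id=8 → no match; kept with NULLs on the r side.
- l[1] cust_id=2 → 3 match(es) in r → 3 row(s).
- l[2] cust_id=1 → 1 match(es) in r → 1 row(s).
- l[3] cust_id=2 → 3 match(es) in r → 3 row(s).
- l[4] cust_id=2 → 3 match(es) in r → 3 row(s).
- 3 row(s) from r found no l partner → padded with NULL.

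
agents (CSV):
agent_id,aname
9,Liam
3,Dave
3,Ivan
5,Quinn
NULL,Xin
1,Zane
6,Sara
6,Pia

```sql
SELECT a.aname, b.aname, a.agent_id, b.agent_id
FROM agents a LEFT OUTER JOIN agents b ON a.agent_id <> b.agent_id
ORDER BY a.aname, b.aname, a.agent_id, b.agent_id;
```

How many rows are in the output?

LEFT JOIN keeps every row from `agents a`; unmatched rows get NULL for `agents b`'s columns.
Matching on a.agent_id <> b.agent_id. A NULL in a compared column never satisfies the condition.
- agent_id=9: 6 matching b row(s), so 6 row(s) emitted.
- agent_id=3: 5 matching b row(s), so 5 row(s) emitted.
- agent_id=3: 5 matching b row(s), so 5 row(s) emitted.
- agent_id=5: 6 matching b row(s), so 6 row(s) emitted.
- agent_id=NULL: no b row matches, row kept with b columns NULL.
- agent_id=1: 6 matching b row(s), so 6 row(s) emitted.
- agent_id=6: 5 matching b row(s), so 5 row(s) emitted.
- agent_id=6: 5 matching b row(s), so 5 row(s) emitted.
Total: 38 matched + 1 padded = 39 rows.

39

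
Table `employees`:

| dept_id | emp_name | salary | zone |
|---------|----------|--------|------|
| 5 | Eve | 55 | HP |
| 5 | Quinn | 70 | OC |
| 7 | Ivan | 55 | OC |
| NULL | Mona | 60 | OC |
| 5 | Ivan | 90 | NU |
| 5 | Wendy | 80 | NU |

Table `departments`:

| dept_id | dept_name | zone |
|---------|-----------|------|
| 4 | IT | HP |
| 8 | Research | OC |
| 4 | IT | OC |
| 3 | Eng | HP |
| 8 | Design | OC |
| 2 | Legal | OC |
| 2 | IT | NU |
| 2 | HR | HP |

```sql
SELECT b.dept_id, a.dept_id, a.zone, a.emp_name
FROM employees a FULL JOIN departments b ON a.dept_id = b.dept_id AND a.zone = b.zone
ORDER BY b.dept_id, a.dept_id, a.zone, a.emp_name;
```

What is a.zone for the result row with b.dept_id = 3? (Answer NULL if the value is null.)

NULL

FULL OUTER JOIN keeps every row from both sides; unmatched rows get NULL for the other side's columns.
Matching on a.dept_id = b.dept_id AND a.zone = b.zone. A NULL in a compared column never satisfies the condition.
- a (dept_id=5, zone=HP) has no partner → padded with NULL.
- a (dept_id=5, zone=OC) has no partner → padded with NULL.
- a (dept_id=7, zone=OC) has no partner → padded with NULL.
- a (dept_id=NULL, zone=OC) has no partner → padded with NULL.
- a (dept_id=5, zone=NU) has no partner → padded with NULL.
- a (dept_id=5, zone=NU) has no partner → padded with NULL.
- 8 row(s) from b found no a partner → padded with NULL.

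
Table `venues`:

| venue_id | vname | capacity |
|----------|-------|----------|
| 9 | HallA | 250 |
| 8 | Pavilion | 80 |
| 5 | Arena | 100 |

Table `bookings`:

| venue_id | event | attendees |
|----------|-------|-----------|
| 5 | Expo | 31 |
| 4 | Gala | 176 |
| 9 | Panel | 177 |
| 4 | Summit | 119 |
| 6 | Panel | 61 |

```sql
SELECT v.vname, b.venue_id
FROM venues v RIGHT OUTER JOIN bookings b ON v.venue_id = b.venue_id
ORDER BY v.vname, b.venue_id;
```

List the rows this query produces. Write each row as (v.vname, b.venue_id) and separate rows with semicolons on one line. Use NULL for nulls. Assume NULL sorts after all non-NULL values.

(Arena, 5); (HallA, 9); (NULL, 4); (NULL, 4); (NULL, 6)

RIGHT JOIN keeps every row from `bookings`; unmatched rows get NULL for `venues`'s columns.
Matching on v.venue_id = b.venue_id.
- v (venue_id=9) pairs with 1 row(s) of b.
- v (venue_id=8) has no partner in b.
- v (venue_id=5) pairs with 1 row(s) of b.
- plus 3 unmatched b row(s), each kept with NULL v columns.
After projecting and ordering:
v.vname | b.venue_id
Arena | 5
HallA | 9
NULL | 4
NULL | 4
NULL | 6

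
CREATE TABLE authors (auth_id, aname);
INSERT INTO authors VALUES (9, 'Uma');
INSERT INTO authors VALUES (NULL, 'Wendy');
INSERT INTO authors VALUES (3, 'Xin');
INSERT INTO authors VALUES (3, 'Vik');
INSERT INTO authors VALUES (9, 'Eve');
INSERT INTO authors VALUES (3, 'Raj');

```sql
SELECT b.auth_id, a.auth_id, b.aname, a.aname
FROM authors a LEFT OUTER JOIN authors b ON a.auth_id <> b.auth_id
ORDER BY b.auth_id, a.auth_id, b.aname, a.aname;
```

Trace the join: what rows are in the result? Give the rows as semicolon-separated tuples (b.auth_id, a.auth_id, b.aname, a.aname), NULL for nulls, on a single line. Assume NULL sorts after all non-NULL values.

(3, 9, Raj, Eve); (3, 9, Raj, Uma); (3, 9, Vik, Eve); (3, 9, Vik, Uma); (3, 9, Xin, Eve); (3, 9, Xin, Uma); (9, 3, Eve, Raj); (9, 3, Eve, Vik); (9, 3, Eve, Xin); (9, 3, Uma, Raj); (9, 3, Uma, Vik); (9, 3, Uma, Xin); (NULL, NULL, NULL, Wendy)

LEFT JOIN keeps every row from `authors a`; unmatched rows get NULL for `authors b`'s columns.
Matching on a.auth_id <> b.auth_id. A NULL in a compared column never satisfies the condition.
- a row (auth_id=9): matches 3 b row(s) → 3 output row(s).
- a row (auth_id=NULL): no match → kept, b columns NULL.
- a row (auth_id=3): matches 2 b row(s) → 2 output row(s).
- a row (auth_id=3): matches 2 b row(s) → 2 output row(s).
- a row (auth_id=9): matches 3 b row(s) → 3 output row(s).
- a row (auth_id=3): matches 2 b row(s) → 2 output row(s).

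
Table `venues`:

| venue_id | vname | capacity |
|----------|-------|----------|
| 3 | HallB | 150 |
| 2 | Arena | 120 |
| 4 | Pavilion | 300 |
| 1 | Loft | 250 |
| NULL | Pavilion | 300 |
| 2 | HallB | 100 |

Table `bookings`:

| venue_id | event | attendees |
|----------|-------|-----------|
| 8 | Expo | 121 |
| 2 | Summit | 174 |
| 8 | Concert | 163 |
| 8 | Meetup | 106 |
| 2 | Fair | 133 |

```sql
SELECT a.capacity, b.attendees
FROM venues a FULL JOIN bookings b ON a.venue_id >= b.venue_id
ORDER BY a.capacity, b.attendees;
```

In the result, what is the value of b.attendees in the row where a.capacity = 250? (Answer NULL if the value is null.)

FULL OUTER JOIN keeps every row from both sides; unmatched rows get NULL for the other side's columns.
Matching on a.venue_id >= b.venue_id. A NULL in a compared column never satisfies the condition.
Matched pairs: 8; unmatched a rows kept: 2; unmatched b rows kept: 3.

NULL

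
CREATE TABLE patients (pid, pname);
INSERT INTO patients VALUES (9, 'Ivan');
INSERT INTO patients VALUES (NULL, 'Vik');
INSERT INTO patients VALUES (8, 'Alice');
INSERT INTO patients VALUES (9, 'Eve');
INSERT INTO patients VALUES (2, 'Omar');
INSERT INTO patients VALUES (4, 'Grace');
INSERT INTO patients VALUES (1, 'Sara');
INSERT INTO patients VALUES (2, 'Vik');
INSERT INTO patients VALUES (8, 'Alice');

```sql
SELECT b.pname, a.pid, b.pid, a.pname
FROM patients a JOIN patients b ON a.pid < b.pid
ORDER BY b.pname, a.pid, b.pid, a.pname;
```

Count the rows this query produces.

25

INNER JOIN keeps only pairs where the ON condition holds.
Matching on a.pid < b.pid. A NULL in a compared column never satisfies the condition.
Matched pairs: 25.
Total: 25 rows.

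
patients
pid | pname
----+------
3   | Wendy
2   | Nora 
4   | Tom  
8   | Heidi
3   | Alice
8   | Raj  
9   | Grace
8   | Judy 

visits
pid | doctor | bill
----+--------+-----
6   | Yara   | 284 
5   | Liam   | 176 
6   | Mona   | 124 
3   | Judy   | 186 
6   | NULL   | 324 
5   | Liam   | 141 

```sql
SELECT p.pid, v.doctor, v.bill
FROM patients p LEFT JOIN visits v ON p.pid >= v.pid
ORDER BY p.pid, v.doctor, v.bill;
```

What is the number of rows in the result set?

28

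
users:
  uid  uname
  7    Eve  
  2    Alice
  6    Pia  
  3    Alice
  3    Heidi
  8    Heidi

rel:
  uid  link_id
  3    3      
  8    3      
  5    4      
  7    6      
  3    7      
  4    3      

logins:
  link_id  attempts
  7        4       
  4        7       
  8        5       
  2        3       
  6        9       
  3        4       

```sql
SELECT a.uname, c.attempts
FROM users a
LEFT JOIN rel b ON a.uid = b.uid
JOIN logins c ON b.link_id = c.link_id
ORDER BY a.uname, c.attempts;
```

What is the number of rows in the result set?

6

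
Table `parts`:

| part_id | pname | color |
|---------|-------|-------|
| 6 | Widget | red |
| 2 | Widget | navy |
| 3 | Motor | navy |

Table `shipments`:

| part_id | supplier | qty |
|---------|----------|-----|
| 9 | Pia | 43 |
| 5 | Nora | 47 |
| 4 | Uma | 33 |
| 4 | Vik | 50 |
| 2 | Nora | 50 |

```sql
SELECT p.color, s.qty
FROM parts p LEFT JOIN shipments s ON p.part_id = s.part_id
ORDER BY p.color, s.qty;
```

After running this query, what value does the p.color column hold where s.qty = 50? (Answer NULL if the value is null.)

LEFT JOIN keeps every row from `parts`; unmatched rows get NULL for `shipments`'s columns.
Matching on p.part_id = s.part_id.
Matched pairs: 1; unmatched p rows kept: 2.

navy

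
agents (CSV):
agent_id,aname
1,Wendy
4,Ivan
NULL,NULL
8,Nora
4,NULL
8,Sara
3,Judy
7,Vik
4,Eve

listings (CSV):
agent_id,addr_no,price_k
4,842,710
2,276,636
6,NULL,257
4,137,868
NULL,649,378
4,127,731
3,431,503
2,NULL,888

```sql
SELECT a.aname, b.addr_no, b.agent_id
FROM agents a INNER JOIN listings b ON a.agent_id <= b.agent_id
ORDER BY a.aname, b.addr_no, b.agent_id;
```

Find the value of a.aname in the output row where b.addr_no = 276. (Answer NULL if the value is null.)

INNER JOIN keeps only pairs where the ON condition holds.
Matching on a.agent_id <= b.agent_id. A NULL in a compared column never satisfies the condition.
- agent_id=1: 7 matching b row(s), so 7 row(s) emitted.
- agent_id=4: 4 matching b row(s), so 4 row(s) emitted.
- agent_id=NULL: no matching b row, dropped.
- agent_id=8: no matching b row, dropped.
- agent_id=4: 4 matching b row(s), so 4 row(s) emitted.
- agent_id=8: no matching b row, dropped.
- agent_id=3: 5 matching b row(s), so 5 row(s) emitted.
- agent_id=7: no matching b row, dropped.
- agent_id=4: 4 matching b row(s), so 4 row(s) emitted.

Wendy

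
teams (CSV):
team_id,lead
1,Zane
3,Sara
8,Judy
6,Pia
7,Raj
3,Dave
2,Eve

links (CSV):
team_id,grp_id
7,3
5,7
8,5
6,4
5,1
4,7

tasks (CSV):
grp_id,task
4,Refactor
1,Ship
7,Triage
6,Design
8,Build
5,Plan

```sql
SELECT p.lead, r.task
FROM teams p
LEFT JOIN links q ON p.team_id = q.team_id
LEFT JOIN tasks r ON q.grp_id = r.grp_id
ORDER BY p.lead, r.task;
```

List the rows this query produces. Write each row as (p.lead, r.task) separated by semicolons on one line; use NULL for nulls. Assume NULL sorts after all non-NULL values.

Evaluate left to right. First `teams p LEFT JOIN links q` on team_id: 7 row(s).
Then LEFT JOIN `tasks r` on grp_id: each of those 7 rows is kept; rows whose q.grp_id has no match in r get NULL for r's columns.

(Dave, NULL); (Eve, NULL); (Judy, Plan); (Pia, Refactor); (Raj, NULL); (Sara, NULL); (Zane, NULL)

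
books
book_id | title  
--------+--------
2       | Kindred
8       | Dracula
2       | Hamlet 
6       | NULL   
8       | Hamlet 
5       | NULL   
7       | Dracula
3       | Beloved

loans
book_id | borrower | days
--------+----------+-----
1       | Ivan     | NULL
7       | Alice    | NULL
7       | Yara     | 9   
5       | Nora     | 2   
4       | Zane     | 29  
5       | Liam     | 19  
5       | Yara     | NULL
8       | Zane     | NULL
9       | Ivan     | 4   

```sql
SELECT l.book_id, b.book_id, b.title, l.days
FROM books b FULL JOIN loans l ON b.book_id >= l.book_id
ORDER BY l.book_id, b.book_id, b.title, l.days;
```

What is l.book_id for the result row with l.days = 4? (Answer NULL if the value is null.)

FULL OUTER JOIN keeps every row from both sides; unmatched rows get NULL for the other side's columns.
Matching on b.book_id >= l.book_id.
- book_id=2: 1 matching l row(s), so 1 row(s) emitted.
- book_id=8: 8 matching l row(s), so 8 row(s) emitted.
- book_id=2: 1 matching l row(s), so 1 row(s) emitted.
- book_id=6: 5 matching l row(s), so 5 row(s) emitted.
- book_id=8: 8 matching l row(s), so 8 row(s) emitted.
- book_id=5: 5 matching l row(s), so 5 row(s) emitted.
- book_id=7: 7 matching l row(s), so 7 row(s) emitted.
- book_id=3: 1 matching l row(s), so 1 row(s) emitted.
- 1 l row(s) had no b match → kept, b columns NULL.

9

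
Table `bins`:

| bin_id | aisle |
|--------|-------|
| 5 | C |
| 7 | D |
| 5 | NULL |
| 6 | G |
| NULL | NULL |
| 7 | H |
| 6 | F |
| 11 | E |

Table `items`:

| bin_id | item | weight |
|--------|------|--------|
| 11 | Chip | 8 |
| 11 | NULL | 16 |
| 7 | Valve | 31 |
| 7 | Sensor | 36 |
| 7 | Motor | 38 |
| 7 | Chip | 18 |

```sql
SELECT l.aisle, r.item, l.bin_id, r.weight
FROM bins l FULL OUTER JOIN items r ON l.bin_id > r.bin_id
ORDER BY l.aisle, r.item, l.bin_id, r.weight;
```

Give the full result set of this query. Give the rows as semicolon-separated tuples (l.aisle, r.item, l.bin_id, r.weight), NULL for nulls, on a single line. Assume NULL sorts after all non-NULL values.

(C, NULL, 5, NULL); (D, NULL, 7, NULL); (E, Chip, 11, 18); (E, Motor, 11, 38); (E, Sensor, 11, 36); (E, Valve, 11, 31); (F, NULL, 6, NULL); (G, NULL, 6, NULL); (H, NULL, 7, NULL); (NULL, Chip, NULL, 8); (NULL, NULL, 5, NULL); (NULL, NULL, NULL, 16); (NULL, NULL, NULL, NULL)

FULL OUTER JOIN keeps every row from both sides; unmatched rows get NULL for the other side's columns.
Matching on l.bin_id > r.bin_id. A NULL in a compared column never satisfies the condition.
Matched pairs: 4; unmatched l rows kept: 7; unmatched r rows kept: 2.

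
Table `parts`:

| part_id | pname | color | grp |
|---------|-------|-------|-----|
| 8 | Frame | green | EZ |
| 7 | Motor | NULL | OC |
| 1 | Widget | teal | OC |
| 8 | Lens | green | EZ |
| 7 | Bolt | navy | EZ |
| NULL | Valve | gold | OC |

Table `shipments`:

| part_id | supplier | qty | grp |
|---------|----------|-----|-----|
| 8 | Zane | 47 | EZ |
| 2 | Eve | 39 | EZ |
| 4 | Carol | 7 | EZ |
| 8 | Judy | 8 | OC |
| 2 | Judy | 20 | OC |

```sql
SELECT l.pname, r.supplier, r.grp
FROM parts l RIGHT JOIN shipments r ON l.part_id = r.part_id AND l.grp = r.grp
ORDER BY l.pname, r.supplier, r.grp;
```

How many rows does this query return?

6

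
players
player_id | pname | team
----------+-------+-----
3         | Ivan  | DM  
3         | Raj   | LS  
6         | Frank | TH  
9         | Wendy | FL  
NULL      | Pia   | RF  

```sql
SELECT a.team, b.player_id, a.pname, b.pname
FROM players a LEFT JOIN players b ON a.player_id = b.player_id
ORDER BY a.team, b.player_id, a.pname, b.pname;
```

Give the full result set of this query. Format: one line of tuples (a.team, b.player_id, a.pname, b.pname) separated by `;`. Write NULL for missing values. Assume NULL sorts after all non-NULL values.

LEFT JOIN keeps every row from `players a`; unmatched rows get NULL for `players b`'s columns.
Matching on a.player_id = b.player_id. A NULL in a compared column never satisfies the condition.
- a[0] player_id=3 → 2 match(es) in b → 2 row(s).
- a[1] player_id=3 → 2 match(es) in b → 2 row(s).
- a[2] player_id=6 → 1 match(es) in b → 1 row(s).
- a[3] player_id=9 → 1 match(es) in b → 1 row(s).
- a[4] player_id=NULL → no match; kept with NULLs on the b side.
After projecting and ordering:
a.team | b.player_id | a.pname | b.pname
DM | 3 | Ivan | Ivan
DM | 3 | Ivan | Raj
FL | 9 | Wendy | Wendy
LS | 3 | Raj | Ivan
LS | 3 | Raj | Raj
RF | NULL | Pia | NULL
TH | 6 | Frank | Frank

(DM, 3, Ivan, Ivan); (DM, 3, Ivan, Raj); (FL, 9, Wendy, Wendy); (LS, 3, Raj, Ivan); (LS, 3, Raj, Raj); (RF, NULL, Pia, NULL); (TH, 6, Frank, Frank)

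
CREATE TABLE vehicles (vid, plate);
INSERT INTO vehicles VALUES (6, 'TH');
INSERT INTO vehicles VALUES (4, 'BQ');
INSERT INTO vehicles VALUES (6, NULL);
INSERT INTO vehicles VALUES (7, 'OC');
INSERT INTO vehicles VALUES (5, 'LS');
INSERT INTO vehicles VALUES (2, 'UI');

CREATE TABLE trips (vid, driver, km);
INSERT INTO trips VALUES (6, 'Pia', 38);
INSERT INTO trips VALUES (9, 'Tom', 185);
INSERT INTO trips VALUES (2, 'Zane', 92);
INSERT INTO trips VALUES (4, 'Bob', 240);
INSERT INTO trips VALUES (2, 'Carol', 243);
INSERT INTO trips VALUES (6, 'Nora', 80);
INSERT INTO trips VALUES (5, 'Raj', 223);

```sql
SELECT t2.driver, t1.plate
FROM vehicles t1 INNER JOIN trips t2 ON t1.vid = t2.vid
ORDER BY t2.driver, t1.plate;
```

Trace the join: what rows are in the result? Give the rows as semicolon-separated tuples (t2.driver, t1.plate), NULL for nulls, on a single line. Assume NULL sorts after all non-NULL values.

(Bob, BQ); (Carol, UI); (Nora, TH); (Nora, NULL); (Pia, TH); (Pia, NULL); (Raj, LS); (Zane, UI)

INNER JOIN keeps only pairs where the ON condition holds.
Matching on t1.vid = t2.vid.
Matched pairs: 8.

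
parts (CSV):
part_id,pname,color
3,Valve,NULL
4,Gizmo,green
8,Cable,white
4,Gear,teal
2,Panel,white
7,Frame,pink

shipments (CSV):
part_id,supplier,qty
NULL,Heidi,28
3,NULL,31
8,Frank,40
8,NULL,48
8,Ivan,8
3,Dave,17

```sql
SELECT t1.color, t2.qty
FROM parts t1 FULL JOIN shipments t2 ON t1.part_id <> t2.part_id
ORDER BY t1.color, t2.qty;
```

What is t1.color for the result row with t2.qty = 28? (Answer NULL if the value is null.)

FULL OUTER JOIN keeps every row from both sides; unmatched rows get NULL for the other side's columns.
Matching on t1.part_id <> t2.part_id. A NULL in a compared column never satisfies the condition.
- part_id=3: 3 matching t2 row(s), so 3 row(s) emitted.
- part_id=4: 5 matching t2 row(s), so 5 row(s) emitted.
- part_id=8: 2 matching t2 row(s), so 2 row(s) emitted.
- part_id=4: 5 matching t2 row(s), so 5 row(s) emitted.
- part_id=2: 5 matching t2 row(s), so 5 row(s) emitted.
- part_id=7: 5 matching t2 row(s), so 5 row(s) emitted.
- 1 row(s) from t2 found no t1 partner → padded with NULL.

NULL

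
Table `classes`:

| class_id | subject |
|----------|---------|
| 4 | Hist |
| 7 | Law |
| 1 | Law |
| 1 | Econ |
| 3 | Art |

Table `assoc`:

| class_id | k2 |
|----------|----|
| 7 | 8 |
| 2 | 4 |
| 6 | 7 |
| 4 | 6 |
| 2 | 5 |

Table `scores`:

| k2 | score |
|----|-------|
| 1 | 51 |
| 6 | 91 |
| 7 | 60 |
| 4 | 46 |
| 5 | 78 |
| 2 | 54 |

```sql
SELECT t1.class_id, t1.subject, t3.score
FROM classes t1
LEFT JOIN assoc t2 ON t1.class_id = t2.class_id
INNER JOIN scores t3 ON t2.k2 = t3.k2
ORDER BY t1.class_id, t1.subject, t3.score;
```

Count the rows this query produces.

1

Evaluate left to right. First `classes t1 LEFT JOIN assoc t2` on class_id: 5 row(s).
Then INNER JOIN `scores t3` on k2: keep only rows whose t2.k2 appears in t3.
Result: 1 row(s).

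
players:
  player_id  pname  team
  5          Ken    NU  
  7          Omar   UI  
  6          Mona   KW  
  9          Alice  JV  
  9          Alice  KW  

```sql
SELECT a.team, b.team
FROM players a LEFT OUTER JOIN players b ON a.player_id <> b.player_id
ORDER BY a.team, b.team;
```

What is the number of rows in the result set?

18

LEFT JOIN keeps every row from `players a`; unmatched rows get NULL for `players b`'s columns.
Matching on a.player_id <> b.player_id.
- player_id=5: 4 matching b row(s), so 4 row(s) emitted.
- player_id=7: 4 matching b row(s), so 4 row(s) emitted.
- player_id=6: 4 matching b row(s), so 4 row(s) emitted.
- player_id=9: 3 matching b row(s), so 3 row(s) emitted.
- player_id=9: 3 matching b row(s), so 3 row(s) emitted.
Total: 18 rows.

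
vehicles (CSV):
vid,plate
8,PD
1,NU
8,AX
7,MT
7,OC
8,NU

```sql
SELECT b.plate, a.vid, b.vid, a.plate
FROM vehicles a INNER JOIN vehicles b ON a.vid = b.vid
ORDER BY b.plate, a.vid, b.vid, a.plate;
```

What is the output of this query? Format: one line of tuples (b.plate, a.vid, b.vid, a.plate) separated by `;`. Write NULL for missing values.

(AX, 8, 8, AX); (AX, 8, 8, NU); (AX, 8, 8, PD); (MT, 7, 7, MT); (MT, 7, 7, OC); (NU, 1, 1, NU); (NU, 8, 8, AX); (NU, 8, 8, NU); (NU, 8, 8, PD); (OC, 7, 7, MT); (OC, 7, 7, OC); (PD, 8, 8, AX); (PD, 8, 8, NU); (PD, 8, 8, PD)

INNER JOIN keeps only pairs where the ON condition holds.
Matching on a.vid = b.vid.
- vid=8: 3 matching b row(s), so 3 row(s) emitted.
- vid=1: 1 matching b row(s), so 1 row(s) emitted.
- vid=8: 3 matching b row(s), so 3 row(s) emitted.
- vid=7: 2 matching b row(s), so 2 row(s) emitted.
- vid=7: 2 matching b row(s), so 2 row(s) emitted.
- vid=8: 3 matching b row(s), so 3 row(s) emitted.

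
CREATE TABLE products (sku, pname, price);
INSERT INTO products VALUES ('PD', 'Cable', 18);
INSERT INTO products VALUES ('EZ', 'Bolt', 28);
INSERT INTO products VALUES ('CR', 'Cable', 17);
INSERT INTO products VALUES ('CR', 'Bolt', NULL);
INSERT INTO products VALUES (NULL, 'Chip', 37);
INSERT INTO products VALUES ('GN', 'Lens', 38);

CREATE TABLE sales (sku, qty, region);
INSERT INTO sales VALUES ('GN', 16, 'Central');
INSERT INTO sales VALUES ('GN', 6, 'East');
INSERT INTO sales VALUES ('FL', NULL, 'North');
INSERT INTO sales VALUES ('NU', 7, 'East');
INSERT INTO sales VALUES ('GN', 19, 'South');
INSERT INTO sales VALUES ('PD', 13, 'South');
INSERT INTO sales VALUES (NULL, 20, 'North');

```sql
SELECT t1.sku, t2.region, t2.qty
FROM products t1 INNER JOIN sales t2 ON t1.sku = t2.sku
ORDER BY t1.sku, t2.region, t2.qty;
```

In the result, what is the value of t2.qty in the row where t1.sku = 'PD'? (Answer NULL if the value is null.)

13

INNER JOIN keeps only pairs where the ON condition holds.
Matching on t1.sku = t2.sku. A NULL in a compared column never satisfies the condition.
- t1 (sku=PD) pairs with 1 row(s) of t2.
- t1 (sku=EZ) has no partner → excluded.
- t1 (sku=CR) has no partner → excluded.
- t1 (sku=CR) has no partner → excluded.
- t1 (sku=NULL) has no partner → excluded.
- t1 (sku=GN) pairs with 3 row(s) of t2.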